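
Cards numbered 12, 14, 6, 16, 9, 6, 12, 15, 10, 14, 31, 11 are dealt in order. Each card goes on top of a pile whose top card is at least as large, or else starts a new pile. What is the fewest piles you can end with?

5

Place each on the leftmost legal pile:
12 → new pile 1 (tops now [12])
14 → new pile 2 (tops now [12, 14])
6 → pile 1 (tops now [6, 14])
16 → new pile 3 (tops now [6, 14, 16])
9 → pile 2 (tops now [6, 9, 16])
6 → pile 1 (tops now [6, 9, 16])
12 → pile 3 (tops now [6, 9, 12])
15 → new pile 4 (tops now [6, 9, 12, 15])
10 → pile 3 (tops now [6, 9, 10, 15])
14 → pile 4 (tops now [6, 9, 10, 14])
31 → new pile 5 (tops now [6, 9, 10, 14, 31])
11 → pile 4 (tops now [6, 9, 10, 11, 31])
Five piles.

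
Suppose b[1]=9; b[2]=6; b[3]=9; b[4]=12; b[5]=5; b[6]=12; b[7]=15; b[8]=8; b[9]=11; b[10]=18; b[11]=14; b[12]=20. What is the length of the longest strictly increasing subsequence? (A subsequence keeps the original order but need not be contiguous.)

6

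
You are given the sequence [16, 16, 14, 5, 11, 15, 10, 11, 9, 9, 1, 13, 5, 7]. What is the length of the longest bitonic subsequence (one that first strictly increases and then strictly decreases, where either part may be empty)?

inc[i] = longest strictly increasing subsequence ending at i; dec[i] = longest strictly decreasing subsequence starting at i:
i:      1  2  3  4  5  6  7  8  9 10 11 12 13 14
a[i]:  16 16 14  5 11 15 10 11  9  9  1 13  5  7
inc:    1  1  1  1  2  3  2  3  2  2  1  4  2  3
dec:    6  6  5  2  4  4  3  3  2  2  1  2  1  1
Best peak at i=1 (value 16): inc=1, dec=6, length 1+6−1 = 6.

6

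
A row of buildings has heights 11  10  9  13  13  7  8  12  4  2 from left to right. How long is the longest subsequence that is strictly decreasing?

6

Let dp[i] be the longest strictly decreasing subsequence ending at i:
i:      1  2  3  4  5  6  7  8  9 10
a[i]:  11 10  9 13 13  7  8 12  4  2
dp:     1  2  3  1  1  4  4  2  5  6
Maximum is 6.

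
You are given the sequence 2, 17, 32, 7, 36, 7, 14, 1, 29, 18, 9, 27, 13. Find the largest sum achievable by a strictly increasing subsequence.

Let S[i] be the best sum of a strictly increasing subsequence ending at i:
i:      1  2  3  4  5  6  7  8  9 10 11 12 13
a[i]:   2 17 32  7 36  7 14  1 29 18  9 27 13
S:      2 19 51  9 87  9 23  1 52 41 18 68 31
Maximum is 87 (e.g. 2 + 17 + 32 + 36).

87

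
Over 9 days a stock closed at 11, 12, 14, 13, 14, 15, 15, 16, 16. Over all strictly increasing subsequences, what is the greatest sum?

Let S[i] be the best sum of a strictly increasing subsequence ending at i:
i:      1  2  3  4  5  6  7  8  9
a[i]:  11 12 14 13 14 15 15 16 16
S:     11 23 37 36 50 65 65 81 81
Maximum is 81 (e.g. 11 + 12 + 13 + 14 + 15 + 16).

81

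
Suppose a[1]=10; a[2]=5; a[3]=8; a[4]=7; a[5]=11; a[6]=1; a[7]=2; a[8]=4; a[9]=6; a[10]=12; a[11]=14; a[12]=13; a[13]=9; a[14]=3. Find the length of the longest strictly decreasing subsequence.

Let dp[i] be the longest strictly decreasing subsequence ending at i:
i:      1  2  3  4  5  6  7  8  9 10 11 12 13 14
a[i]:  10  5  8  7 11  1  2  4  6 12 14 13  9  3
dp:     1  2  2  3  1  4  4  4  4  1  1  2  3  5
Maximum is 5.

5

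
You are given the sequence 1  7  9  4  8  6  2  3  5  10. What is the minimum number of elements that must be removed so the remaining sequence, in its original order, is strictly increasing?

5

Fewest deletions = n − (longest strictly increasing subsequence).
Patience tails:
1 → extends → [1]
7 → extends → [1, 7]
9 → extends → [1, 7, 9]
4 → replaces 7 → [1, 4, 9]
8 → replaces 9 → [1, 4, 8]
6 → replaces 8 → [1, 4, 6]
2 → replaces 4 → [1, 2, 6]
3 → replaces 6 → [1, 2, 3]
5 → extends → [1, 2, 3, 5]
10 → extends → [1, 2, 3, 5, 10]
Longest strictly increasing subsequence has length 5, so deletions = 10 − 5 = 5.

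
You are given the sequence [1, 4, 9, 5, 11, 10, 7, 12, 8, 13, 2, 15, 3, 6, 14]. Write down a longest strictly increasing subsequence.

Patience tails give the LIS length; then backtrack through the dp parents:
1 → extends → [1]
4 → extends → [1, 4]
9 → extends → [1, 4, 9]
5 → replaces 9 → [1, 4, 5]
11 → extends → [1, 4, 5, 11]
10 → replaces 11 → [1, 4, 5, 10]
7 → replaces 10 → [1, 4, 5, 7]
12 → extends → [1, 4, 5, 7, 12]
8 → replaces 12 → [1, 4, 5, 7, 8]
13 → extends → [1, 4, 5, 7, 8, 13]
2 → replaces 4 → [1, 2, 5, 7, 8, 13]
15 → extends → [1, 2, 5, 7, 8, 13, 15]
3 → replaces 5 → [1, 2, 3, 7, 8, 13, 15]
6 → replaces 7 → [1, 2, 3, 6, 8, 13, 15]
14 → replaces 15 → [1, 2, 3, 6, 8, 13, 14]
Length 7; one witness is 1, 4, 9, 11, 12, 13, 15.

1, 4, 9, 11, 12, 13, 15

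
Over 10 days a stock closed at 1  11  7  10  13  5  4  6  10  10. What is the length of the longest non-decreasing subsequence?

5

Track the smallest tail for each achievable length (allowing ties):
1 → extends → [1]
11 → extends → [1, 11]
7 → replaces 11 → [1, 7]
10 → extends → [1, 7, 10]
13 → extends → [1, 7, 10, 13]
5 → replaces 7 → [1, 5, 10, 13]
4 → replaces 5 → [1, 4, 10, 13]
6 → replaces 10 → [1, 4, 6, 13]
10 → replaces 13 → [1, 4, 6, 10]
10 → extends → [1, 4, 6, 10, 10]
Five tails, so the longest non-decreasing subsequence has length 5 (e.g. 1, 7, 10, 10, 10).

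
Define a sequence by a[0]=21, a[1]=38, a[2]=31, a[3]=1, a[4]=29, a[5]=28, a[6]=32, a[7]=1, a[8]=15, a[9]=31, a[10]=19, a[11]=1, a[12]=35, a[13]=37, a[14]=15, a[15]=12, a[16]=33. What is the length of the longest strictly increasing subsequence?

Track the smallest tail for each achievable length (strict):
21 → extends → [21]
38 → extends → [21, 38]
31 → replaces 38 → [21, 31]
1 → replaces 21 → [1, 31]
29 → replaces 31 → [1, 29]
28 → replaces 29 → [1, 28]
32 → extends → [1, 28, 32]
1 → already a tail → [1, 28, 32]
15 → replaces 28 → [1, 15, 32]
31 → replaces 32 → [1, 15, 31]
19 → replaces 31 → [1, 15, 19]
1 → already a tail → [1, 15, 19]
35 → extends → [1, 15, 19, 35]
37 → extends → [1, 15, 19, 35, 37]
15 → already a tail → [1, 15, 19, 35, 37]
12 → replaces 15 → [1, 12, 19, 35, 37]
33 → replaces 35 → [1, 12, 19, 33, 37]
Five tails, so the longest strictly increasing subsequence has length 5 (e.g. 21, 31, 32, 35, 37).

5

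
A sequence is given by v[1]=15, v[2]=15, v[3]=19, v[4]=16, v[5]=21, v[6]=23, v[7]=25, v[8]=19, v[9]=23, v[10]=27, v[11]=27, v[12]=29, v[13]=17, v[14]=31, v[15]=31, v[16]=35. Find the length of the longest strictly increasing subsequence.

9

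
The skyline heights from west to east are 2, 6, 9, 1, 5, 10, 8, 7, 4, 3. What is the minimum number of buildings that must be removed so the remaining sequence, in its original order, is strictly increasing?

6

Fewest deletions = n − (longest strictly increasing subsequence).
Patience tails:
2 → extends → [2]
6 → extends → [2, 6]
9 → extends → [2, 6, 9]
1 → replaces 2 → [1, 6, 9]
5 → replaces 6 → [1, 5, 9]
10 → extends → [1, 5, 9, 10]
8 → replaces 9 → [1, 5, 8, 10]
7 → replaces 8 → [1, 5, 7, 10]
4 → replaces 5 → [1, 4, 7, 10]
3 → replaces 4 → [1, 3, 7, 10]
Longest strictly increasing subsequence has length 4, so deletions = 10 − 4 = 6.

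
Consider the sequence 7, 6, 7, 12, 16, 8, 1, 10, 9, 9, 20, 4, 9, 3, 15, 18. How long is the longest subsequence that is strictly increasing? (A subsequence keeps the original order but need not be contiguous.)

6

Track the smallest tail for each achievable length (strict):
7 → extends → [7]
6 → replaces 7 → [6]
7 → extends → [6, 7]
12 → extends → [6, 7, 12]
16 → extends → [6, 7, 12, 16]
8 → replaces 12 → [6, 7, 8, 16]
1 → replaces 6 → [1, 7, 8, 16]
10 → replaces 16 → [1, 7, 8, 10]
9 → replaces 10 → [1, 7, 8, 9]
9 → already a tail → [1, 7, 8, 9]
20 → extends → [1, 7, 8, 9, 20]
4 → replaces 7 → [1, 4, 8, 9, 20]
9 → already a tail → [1, 4, 8, 9, 20]
3 → replaces 4 → [1, 3, 8, 9, 20]
15 → replaces 20 → [1, 3, 8, 9, 15]
18 → extends → [1, 3, 8, 9, 15, 18]
Six tails, so the longest strictly increasing subsequence has length 6 (e.g. 6, 7, 8, 10, 15, 18).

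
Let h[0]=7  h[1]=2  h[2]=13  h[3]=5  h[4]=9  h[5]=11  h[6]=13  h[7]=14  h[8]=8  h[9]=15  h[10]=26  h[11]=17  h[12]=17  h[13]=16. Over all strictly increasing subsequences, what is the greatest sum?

Let S[i] be the best sum of a strictly increasing subsequence ending at i:
i:      0  1  2  3  4  5  6  7  8  9 10 11 12 13
h[i]:   7  2 13  5  9 11 13 14  8 15 26 17 17 16
S:      7  2 20  7 16 27 40 54 15 69 95 86 86 85
Maximum is 95 (e.g. 2 + 5 + 9 + 11 + 13 + 14 + 15 + 26).

95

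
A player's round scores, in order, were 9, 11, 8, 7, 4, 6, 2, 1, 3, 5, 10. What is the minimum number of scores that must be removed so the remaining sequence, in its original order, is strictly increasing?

7

Fewest deletions = n − (longest strictly increasing subsequence).
i:      1  2  3  4  5  6  7  8  9 10 11
a[i]:   9 11  8  7  4  6  2  1  3  5 10
dp:     1  2  1  1  1  2  1  1  2  3  4
max dp = 4, so deletions = 11 − 4 = 7.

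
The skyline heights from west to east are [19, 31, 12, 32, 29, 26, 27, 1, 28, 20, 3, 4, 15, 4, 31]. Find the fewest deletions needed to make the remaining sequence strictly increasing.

10

Fewest deletions = n − (longest strictly increasing subsequence).
Patience tails:
19 → extends → [19]
31 → extends → [19, 31]
12 → replaces 19 → [12, 31]
32 → extends → [12, 31, 32]
29 → replaces 31 → [12, 29, 32]
26 → replaces 29 → [12, 26, 32]
27 → replaces 32 → [12, 26, 27]
1 → replaces 12 → [1, 26, 27]
28 → extends → [1, 26, 27, 28]
20 → replaces 26 → [1, 20, 27, 28]
3 → replaces 20 → [1, 3, 27, 28]
4 → replaces 27 → [1, 3, 4, 28]
15 → replaces 28 → [1, 3, 4, 15]
4 → already a tail → [1, 3, 4, 15]
31 → extends → [1, 3, 4, 15, 31]
Longest strictly increasing subsequence has length 5, so deletions = 15 − 5 = 10.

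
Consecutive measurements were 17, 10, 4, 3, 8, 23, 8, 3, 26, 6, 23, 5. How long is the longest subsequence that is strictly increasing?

Track the smallest tail for each achievable length (strict):
17 → extends → [17]
10 → replaces 17 → [10]
4 → replaces 10 → [4]
3 → replaces 4 → [3]
8 → extends → [3, 8]
23 → extends → [3, 8, 23]
8 → already a tail → [3, 8, 23]
3 → already a tail → [3, 8, 23]
26 → extends → [3, 8, 23, 26]
6 → replaces 8 → [3, 6, 23, 26]
23 → already a tail → [3, 6, 23, 26]
5 → replaces 6 → [3, 5, 23, 26]
Four tails, so the longest strictly increasing subsequence has length 4 (e.g. 4, 8, 23, 26).

4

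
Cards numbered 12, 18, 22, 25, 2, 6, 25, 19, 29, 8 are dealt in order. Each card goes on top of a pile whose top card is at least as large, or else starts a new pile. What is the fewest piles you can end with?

The minimum number of non-increasing subsequences covering a sequence equals the length of its longest strictly increasing subsequence.
LIS length is 5 (e.g. 12, 18, 22, 25, 29), so 5 piles are needed.

5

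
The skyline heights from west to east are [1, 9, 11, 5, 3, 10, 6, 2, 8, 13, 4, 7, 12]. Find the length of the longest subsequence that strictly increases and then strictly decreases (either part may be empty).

inc[i] = longest strictly increasing subsequence ending at i; dec[i] = longest strictly decreasing subsequence starting at i:
i:      1  2  3  4  5  6  7  8  9 10 11 12 13
a[i]:   1  9 11  5  3 10  6  2  8 13  4  7 12
inc:    1  2  3  2  2  3  3  2  4  5  3  4  5
dec:    1  4  4  3  2  3  2  1  2  2  1  1  1
Best peak at i=3 (value 11): inc=3, dec=4, length 3+4−1 = 6.

6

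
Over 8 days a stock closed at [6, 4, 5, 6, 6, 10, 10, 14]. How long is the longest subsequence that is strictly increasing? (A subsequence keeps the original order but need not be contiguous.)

5

Track the smallest tail for each achievable length (strict):
6 → extends → [6]
4 → replaces 6 → [4]
5 → extends → [4, 5]
6 → extends → [4, 5, 6]
6 → already a tail → [4, 5, 6]
10 → extends → [4, 5, 6, 10]
10 → already a tail → [4, 5, 6, 10]
14 → extends → [4, 5, 6, 10, 14]
Five tails, so the longest strictly increasing subsequence has length 5 (e.g. 4, 5, 6, 10, 14).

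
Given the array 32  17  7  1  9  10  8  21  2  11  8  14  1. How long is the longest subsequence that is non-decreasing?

5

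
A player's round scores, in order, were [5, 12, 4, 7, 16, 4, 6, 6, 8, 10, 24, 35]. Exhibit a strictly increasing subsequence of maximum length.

5, 7, 8, 10, 24, 35

Patience tails give the LIS length; then backtrack through the dp parents:
5 → extends → [5]
12 → extends → [5, 12]
4 → replaces 5 → [4, 12]
7 → replaces 12 → [4, 7]
16 → extends → [4, 7, 16]
4 → already a tail → [4, 7, 16]
6 → replaces 7 → [4, 6, 16]
6 → already a tail → [4, 6, 16]
8 → replaces 16 → [4, 6, 8]
10 → extends → [4, 6, 8, 10]
24 → extends → [4, 6, 8, 10, 24]
35 → extends → [4, 6, 8, 10, 24, 35]
Length 6; one witness is 5, 7, 8, 10, 24, 35.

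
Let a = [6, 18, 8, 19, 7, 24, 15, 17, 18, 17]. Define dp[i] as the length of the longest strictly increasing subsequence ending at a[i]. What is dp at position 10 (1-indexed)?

dp[i] = 1 + max{dp[j] : j<i, a[j]<a[i]} (or 1 if no such j):
i:      1  2  3  4  5  6  7  8  9 10
a[i]:   6 18  8 19  7 24 15 17 18 17
dp:     1  2  2  3  2  4  3  4  5  4
At index 10 the value is 4.

4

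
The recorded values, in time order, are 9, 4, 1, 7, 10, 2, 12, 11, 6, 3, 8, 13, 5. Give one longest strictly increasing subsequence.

4, 7, 10, 12, 13

Patience tails give the LIS length; then backtrack through the dp parents:
9 → extends → [9]
4 → replaces 9 → [4]
1 → replaces 4 → [1]
7 → extends → [1, 7]
10 → extends → [1, 7, 10]
2 → replaces 7 → [1, 2, 10]
12 → extends → [1, 2, 10, 12]
11 → replaces 12 → [1, 2, 10, 11]
6 → replaces 10 → [1, 2, 6, 11]
3 → replaces 6 → [1, 2, 3, 11]
8 → replaces 11 → [1, 2, 3, 8]
13 → extends → [1, 2, 3, 8, 13]
5 → replaces 8 → [1, 2, 3, 5, 13]
Length 5; one witness is 4, 7, 10, 12, 13.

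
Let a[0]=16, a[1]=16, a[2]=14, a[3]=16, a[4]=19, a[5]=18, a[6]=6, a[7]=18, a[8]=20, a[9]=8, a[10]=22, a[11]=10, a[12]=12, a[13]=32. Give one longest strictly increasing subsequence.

14, 16, 19, 20, 22, 32

Patience tails give the LIS length; then backtrack through the dp parents:
16 → extends → [16]
16 → already a tail → [16]
14 → replaces 16 → [14]
16 → extends → [14, 16]
19 → extends → [14, 16, 19]
18 → replaces 19 → [14, 16, 18]
6 → replaces 14 → [6, 16, 18]
18 → already a tail → [6, 16, 18]
20 → extends → [6, 16, 18, 20]
8 → replaces 16 → [6, 8, 18, 20]
22 → extends → [6, 8, 18, 20, 22]
10 → replaces 18 → [6, 8, 10, 20, 22]
12 → replaces 20 → [6, 8, 10, 12, 22]
32 → extends → [6, 8, 10, 12, 22, 32]
Length 6; one witness is 14, 16, 19, 20, 22, 32.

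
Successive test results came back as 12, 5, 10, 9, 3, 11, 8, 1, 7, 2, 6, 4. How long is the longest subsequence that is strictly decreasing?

7

Negate each value so 'decreasing' becomes 'increasing', then run patience tails on the negated sequence:
-12 → extends → [-12]
-5 → extends → [-12, -5]
-10 → replaces -5 → [-12, -10]
-9 → extends → [-12, -10, -9]
-3 → extends → [-12, -10, -9, -3]
-11 → replaces -10 → [-12, -11, -9, -3]
-8 → replaces -3 → [-12, -11, -9, -8]
-1 → extends → [-12, -11, -9, -8, -1]
-7 → replaces -1 → [-12, -11, -9, -8, -7]
-2 → extends → [-12, -11, -9, -8, -7, -2]
-6 → replaces -2 → [-12, -11, -9, -8, -7, -6]
-4 → extends → [-12, -11, -9, -8, -7, -6, -4]
Seven tails, so the longest strictly decreasing subsequence of the original has length 7.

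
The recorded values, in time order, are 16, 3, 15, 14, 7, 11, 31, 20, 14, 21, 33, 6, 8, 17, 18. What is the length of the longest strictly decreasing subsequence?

5

Let dp[i] be the longest strictly decreasing subsequence ending at i:
i:      1  2  3  4  5  6  7  8  9 10 11 12 13 14 15
a[i]:  16  3 15 14  7 11 31 20 14 21 33  6  8 17 18
dp:     1  2  2  3  4  4  1  2  3  2  1  5  5  3  3
Maximum is 5.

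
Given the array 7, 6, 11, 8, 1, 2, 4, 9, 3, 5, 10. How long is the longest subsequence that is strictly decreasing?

Negate each value so 'decreasing' becomes 'increasing', then run patience tails on the negated sequence:
-7 → extends → [-7]
-6 → extends → [-7, -6]
-11 → replaces -7 → [-11, -6]
-8 → replaces -6 → [-11, -8]
-1 → extends → [-11, -8, -1]
-2 → replaces -1 → [-11, -8, -2]
-4 → replaces -2 → [-11, -8, -4]
-9 → replaces -8 → [-11, -9, -4]
-3 → extends → [-11, -9, -4, -3]
-5 → replaces -4 → [-11, -9, -5, -3]
-10 → replaces -9 → [-11, -10, -5, -3]
Four tails, so the longest strictly decreasing subsequence of the original has length 4.

4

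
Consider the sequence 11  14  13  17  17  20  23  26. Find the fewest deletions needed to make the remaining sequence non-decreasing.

1

Fewest deletions = n − (longest non-decreasing subsequence).
Patience tails:
11 → extends → [11]
14 → extends → [11, 14]
13 → replaces 14 → [11, 13]
17 → extends → [11, 13, 17]
17 → extends → [11, 13, 17, 17]
20 → extends → [11, 13, 17, 17, 20]
23 → extends → [11, 13, 17, 17, 20, 23]
26 → extends → [11, 13, 17, 17, 20, 23, 26]
Longest non-decreasing subsequence has length 7, so deletions = 8 − 7 = 1.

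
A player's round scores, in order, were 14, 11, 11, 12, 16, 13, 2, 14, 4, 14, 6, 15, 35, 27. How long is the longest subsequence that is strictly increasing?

6

Let dp[i] be the length of the longest such subsequence ending at index i:
i:      1  2  3  4  5  6  7  8  9 10 11 12 13 14
a[i]:  14 11 11 12 16 13  2 14  4 14  6 15 35 27
dp:     1  1  1  2  3  3  1  4  2  4  3  5  6  6
Maximum dp value is 6.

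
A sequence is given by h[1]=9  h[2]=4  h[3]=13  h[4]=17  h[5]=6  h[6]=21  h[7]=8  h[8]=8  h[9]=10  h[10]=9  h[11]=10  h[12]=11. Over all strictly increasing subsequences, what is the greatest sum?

Let S[i] be the best sum of a strictly increasing subsequence ending at i:
i:      1  2  3  4  5  6  7  8  9 10 11 12
h[i]:   9  4 13 17  6 21  8  8 10  9 10 11
S:      9  4 22 39 10 60 18 18 28 27 37 48
Maximum is 60 (e.g. 9 + 13 + 17 + 21).

60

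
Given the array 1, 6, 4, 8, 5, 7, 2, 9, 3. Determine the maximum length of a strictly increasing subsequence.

5

Track the smallest tail for each achievable length (strict):
1 → extends → [1]
6 → extends → [1, 6]
4 → replaces 6 → [1, 4]
8 → extends → [1, 4, 8]
5 → replaces 8 → [1, 4, 5]
7 → extends → [1, 4, 5, 7]
2 → replaces 4 → [1, 2, 5, 7]
9 → extends → [1, 2, 5, 7, 9]
3 → replaces 5 → [1, 2, 3, 7, 9]
Five tails, so the longest strictly increasing subsequence has length 5 (e.g. 1, 4, 5, 7, 9).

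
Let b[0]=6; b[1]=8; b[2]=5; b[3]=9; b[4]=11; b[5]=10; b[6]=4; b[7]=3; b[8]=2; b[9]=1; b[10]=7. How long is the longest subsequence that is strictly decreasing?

6

Let dp[i] be the longest strictly decreasing subsequence ending at i:
i:      0  1  2  3  4  5  6  7  8  9 10
b[i]:   6  8  5  9 11 10  4  3  2  1  7
dp:     1  1  2  1  1  2  3  4  5  6  3
Maximum is 6.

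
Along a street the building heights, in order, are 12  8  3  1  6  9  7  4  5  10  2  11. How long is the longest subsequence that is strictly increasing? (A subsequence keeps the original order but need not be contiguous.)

Track the smallest tail for each achievable length (strict):
12 → extends → [12]
8 → replaces 12 → [8]
3 → replaces 8 → [3]
1 → replaces 3 → [1]
6 → extends → [1, 6]
9 → extends → [1, 6, 9]
7 → replaces 9 → [1, 6, 7]
4 → replaces 6 → [1, 4, 7]
5 → replaces 7 → [1, 4, 5]
10 → extends → [1, 4, 5, 10]
2 → replaces 4 → [1, 2, 5, 10]
11 → extends → [1, 2, 5, 10, 11]
Five tails, so the longest strictly increasing subsequence has length 5 (e.g. 3, 6, 9, 10, 11).

5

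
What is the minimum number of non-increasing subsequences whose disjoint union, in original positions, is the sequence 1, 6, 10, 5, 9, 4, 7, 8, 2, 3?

Place each on the leftmost legal pile:
1 → new pile 1 (tops now [1])
6 → new pile 2 (tops now [1, 6])
10 → new pile 3 (tops now [1, 6, 10])
5 → pile 2 (tops now [1, 5, 10])
9 → pile 3 (tops now [1, 5, 9])
4 → pile 2 (tops now [1, 4, 9])
7 → pile 3 (tops now [1, 4, 7])
8 → new pile 4 (tops now [1, 4, 7, 8])
2 → pile 2 (tops now [1, 2, 7, 8])
3 → pile 3 (tops now [1, 2, 3, 8])
Four piles.

4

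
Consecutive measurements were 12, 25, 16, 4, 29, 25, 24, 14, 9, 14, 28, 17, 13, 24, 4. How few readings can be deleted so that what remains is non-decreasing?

10

Fewest deletions = n − (longest non-decreasing subsequence).
i:      1  2  3  4  5  6  7  8  9 10 11 12 13 14 15
a[i]:  12 25 16  4 29 25 24 14  9 14 28 17 13 24  4
dp:     1  2  2  1  3  3  3  2  2  3  4  4  3  5  2
max dp = 5, so deletions = 15 − 5 = 10.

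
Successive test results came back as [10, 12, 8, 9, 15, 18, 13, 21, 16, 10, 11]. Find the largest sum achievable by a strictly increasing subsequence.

Let S[i] be the best sum of a strictly increasing subsequence ending at i:
i:      1  2  3  4  5  6  7  8  9 10 11
a[i]:  10 12  8  9 15 18 13 21 16 10 11
S:     10 22  8 17 37 55 35 76 53 27 38
Maximum is 76 (e.g. 10 + 12 + 15 + 18 + 21).

76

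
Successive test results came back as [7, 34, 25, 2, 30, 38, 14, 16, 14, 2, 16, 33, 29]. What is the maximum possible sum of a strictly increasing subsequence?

100

Let S[i] be the best sum of a strictly increasing subsequence ending at i:
i:       1   2   3   4   5   6   7   8   9  10  11  12  13
a[i]:    7  34  25   2  30  38  14  16  14   2  16  33  29
S:       7  41  32   2  62 100  21  37  21   2  37  95  66
Maximum is 100 (e.g. 7 + 25 + 30 + 38).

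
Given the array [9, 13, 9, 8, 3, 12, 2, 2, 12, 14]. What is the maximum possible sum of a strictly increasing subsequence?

36

Let S[i] be the best sum of a strictly increasing subsequence ending at i:
i:      1  2  3  4  5  6  7  8  9 10
a[i]:   9 13  9  8  3 12  2  2 12 14
S:      9 22  9  8  3 21  2  2 21 36
Maximum is 36 (e.g. 9 + 13 + 14).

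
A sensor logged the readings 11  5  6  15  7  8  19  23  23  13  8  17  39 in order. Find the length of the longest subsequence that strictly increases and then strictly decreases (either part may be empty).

8

inc[i] = longest strictly increasing subsequence ending at i; dec[i] = longest strictly decreasing subsequence starting at i:
i:      1  2  3  4  5  6  7  8  9 10 11 12 13
a[i]:  11  5  6 15  7  8 19 23 23 13  8 17 39
inc:    1  1  2  3  3  4  5  6  6  5  4  6  7
dec:    2  1  1  3  1  1  3  3  3  2  1  1  1
Best peak at i=8 (value 23): inc=6, dec=3, length 6+3−1 = 8.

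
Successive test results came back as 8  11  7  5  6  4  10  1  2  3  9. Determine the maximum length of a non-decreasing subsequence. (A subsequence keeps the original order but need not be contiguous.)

4

Let dp[i] be the length of the longest such subsequence ending at index i:
i:      1  2  3  4  5  6  7  8  9 10 11
a[i]:   8 11  7  5  6  4 10  1  2  3  9
dp:     1  2  1  1  2  1  3  1  2  3  4
Maximum dp value is 4.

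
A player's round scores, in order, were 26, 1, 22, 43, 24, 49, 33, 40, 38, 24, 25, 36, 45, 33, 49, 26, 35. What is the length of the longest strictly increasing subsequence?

7

Let dp[i] be the length of the longest such subsequence ending at index i:
i:      1  2  3  4  5  6  7  8  9 10 11 12 13 14 15 16 17
a[i]:  26  1 22 43 24 49 33 40 38 24 25 36 45 33 49 26 35
dp:     1  1  2  3  3  4  4  5  5  3  4  5  6  5  7  5  6
Maximum dp value is 7.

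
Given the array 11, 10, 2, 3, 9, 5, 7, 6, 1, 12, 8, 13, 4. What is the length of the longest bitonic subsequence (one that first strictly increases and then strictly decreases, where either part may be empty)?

7

inc[i] = longest strictly increasing subsequence ending at i; dec[i] = longest strictly decreasing subsequence starting at i:
i:      1  2  3  4  5  6  7  8  9 10 11 12 13
a[i]:  11 10  2  3  9  5  7  6  1 12  8 13  4
inc:    1  1  1  2  3  3  4  4  1  5  5  6  3
dec:    6  5  2  2  4  2  3  2  1  3  2  2  1
Best peak at i=10 (value 12): inc=5, dec=3, length 5+3−1 = 7.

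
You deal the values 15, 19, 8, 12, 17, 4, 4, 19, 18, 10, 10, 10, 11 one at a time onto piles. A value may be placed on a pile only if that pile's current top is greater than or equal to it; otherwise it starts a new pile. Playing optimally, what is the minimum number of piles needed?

Place each on the leftmost legal pile:
15 → new pile 1 (tops now [15])
19 → new pile 2 (tops now [15, 19])
8 → pile 1 (tops now [8, 19])
12 → pile 2 (tops now [8, 12])
17 → new pile 3 (tops now [8, 12, 17])
4 → pile 1 (tops now [4, 12, 17])
4 → pile 1 (tops now [4, 12, 17])
19 → new pile 4 (tops now [4, 12, 17, 19])
18 → pile 4 (tops now [4, 12, 17, 18])
10 → pile 2 (tops now [4, 10, 17, 18])
10 → pile 2 (tops now [4, 10, 17, 18])
10 → pile 2 (tops now [4, 10, 17, 18])
11 → pile 3 (tops now [4, 10, 11, 18])
Four piles.

4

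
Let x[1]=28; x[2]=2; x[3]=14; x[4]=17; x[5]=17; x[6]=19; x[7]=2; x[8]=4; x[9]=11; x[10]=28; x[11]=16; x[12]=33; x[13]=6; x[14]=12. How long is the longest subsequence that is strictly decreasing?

Negate each value so 'decreasing' becomes 'increasing', then run patience tails on the negated sequence:
-28 → extends → [-28]
-2 → extends → [-28, -2]
-14 → replaces -2 → [-28, -14]
-17 → replaces -14 → [-28, -17]
-17 → already a tail → [-28, -17]
-19 → replaces -17 → [-28, -19]
-2 → extends → [-28, -19, -2]
-4 → replaces -2 → [-28, -19, -4]
-11 → replaces -4 → [-28, -19, -11]
-28 → already a tail → [-28, -19, -11]
-16 → replaces -11 → [-28, -19, -16]
-33 → replaces -28 → [-33, -19, -16]
-6 → extends → [-33, -19, -16, -6]
-12 → replaces -6 → [-33, -19, -16, -12]
Four tails, so the longest strictly decreasing subsequence of the original has length 4.

4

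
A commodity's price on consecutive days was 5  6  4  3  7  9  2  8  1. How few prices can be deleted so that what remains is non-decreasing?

Fewest deletions = n − (longest non-decreasing subsequence).
i:     1 2 3 4 5 6 7 8 9
a[i]:  5 6 4 3 7 9 2 8 1
dp:    1 2 1 1 3 4 1 4 1
max dp = 4, so deletions = 9 − 4 = 5.

5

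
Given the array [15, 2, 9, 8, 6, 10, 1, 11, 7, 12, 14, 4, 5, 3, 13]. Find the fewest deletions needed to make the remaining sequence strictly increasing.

9

Fewest deletions = n − (longest strictly increasing subsequence).
Patience tails:
15 → extends → [15]
2 → replaces 15 → [2]
9 → extends → [2, 9]
8 → replaces 9 → [2, 8]
6 → replaces 8 → [2, 6]
10 → extends → [2, 6, 10]
1 → replaces 2 → [1, 6, 10]
11 → extends → [1, 6, 10, 11]
7 → replaces 10 → [1, 6, 7, 11]
12 → extends → [1, 6, 7, 11, 12]
14 → extends → [1, 6, 7, 11, 12, 14]
4 → replaces 6 → [1, 4, 7, 11, 12, 14]
5 → replaces 7 → [1, 4, 5, 11, 12, 14]
3 → replaces 4 → [1, 3, 5, 11, 12, 14]
13 → replaces 14 → [1, 3, 5, 11, 12, 13]
Longest strictly increasing subsequence has length 6, so deletions = 15 − 6 = 9.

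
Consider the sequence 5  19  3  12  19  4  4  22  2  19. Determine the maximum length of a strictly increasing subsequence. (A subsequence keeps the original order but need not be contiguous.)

Let dp[i] be the length of the longest such subsequence ending at index i:
i:      1  2  3  4  5  6  7  8  9 10
a[i]:   5 19  3 12 19  4  4 22  2 19
dp:     1  2  1  2  3  2  2  4  1  3
Maximum dp value is 4.

4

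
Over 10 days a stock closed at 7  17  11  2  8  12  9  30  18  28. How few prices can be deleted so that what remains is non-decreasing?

Fewest deletions = n − (longest non-decreasing subsequence).
i:      1  2  3  4  5  6  7  8  9 10
a[i]:   7 17 11  2  8 12  9 30 18 28
dp:     1  2  2  1  2  3  3  4  4  5
max dp = 5, so deletions = 10 − 5 = 5.

5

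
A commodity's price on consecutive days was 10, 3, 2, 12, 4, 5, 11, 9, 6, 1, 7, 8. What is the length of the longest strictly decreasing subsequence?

5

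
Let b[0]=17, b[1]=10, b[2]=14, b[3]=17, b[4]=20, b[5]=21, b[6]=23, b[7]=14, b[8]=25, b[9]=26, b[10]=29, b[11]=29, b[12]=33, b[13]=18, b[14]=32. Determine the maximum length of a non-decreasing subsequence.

11

Track the smallest tail for each achievable length (allowing ties):
17 → extends → [17]
10 → replaces 17 → [10]
14 → extends → [10, 14]
17 → extends → [10, 14, 17]
20 → extends → [10, 14, 17, 20]
21 → extends → [10, 14, 17, 20, 21]
23 → extends → [10, 14, 17, 20, 21, 23]
14 → replaces 17 → [10, 14, 14, 20, 21, 23]
25 → extends → [10, 14, 14, 20, 21, 23, 25]
26 → extends → [10, 14, 14, 20, 21, 23, 25, 26]
29 → extends → [10, 14, 14, 20, 21, 23, 25, 26, 29]
29 → extends → [10, 14, 14, 20, 21, 23, 25, 26, 29, 29]
33 → extends → [10, 14, 14, 20, 21, 23, 25, 26, 29, 29, 33]
18 → replaces 20 → [10, 14, 14, 18, 21, 23, 25, 26, 29, 29, 33]
32 → replaces 33 → [10, 14, 14, 18, 21, 23, 25, 26, 29, 29, 32]
Eleven tails, so the longest non-decreasing subsequence has length 11 (e.g. 10, 14, 17, 20, 21, 23, 25, 26, 29, 29, 33).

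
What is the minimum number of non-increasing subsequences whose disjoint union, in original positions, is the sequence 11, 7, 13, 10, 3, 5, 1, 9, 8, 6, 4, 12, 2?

4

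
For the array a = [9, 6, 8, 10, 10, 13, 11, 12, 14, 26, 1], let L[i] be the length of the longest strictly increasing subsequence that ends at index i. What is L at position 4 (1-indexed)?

dp[i] = 1 + max{dp[j] : j<i, a[j]<a[i]} (or 1 if no such j):
i:      1  2  3  4  5  6  7  8  9 10 11
a[i]:   9  6  8 10 10 13 11 12 14 26  1
dp:     1  1  2  3  3  4  4  5  6  7  1
At index 4 the value is 3.

3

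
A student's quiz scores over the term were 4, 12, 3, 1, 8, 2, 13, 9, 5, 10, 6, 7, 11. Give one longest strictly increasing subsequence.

1, 2, 5, 6, 7, 11

Patience tails give the LIS length; then backtrack through the dp parents:
4 → extends → [4]
12 → extends → [4, 12]
3 → replaces 4 → [3, 12]
1 → replaces 3 → [1, 12]
8 → replaces 12 → [1, 8]
2 → replaces 8 → [1, 2]
13 → extends → [1, 2, 13]
9 → replaces 13 → [1, 2, 9]
5 → replaces 9 → [1, 2, 5]
10 → extends → [1, 2, 5, 10]
6 → replaces 10 → [1, 2, 5, 6]
7 → extends → [1, 2, 5, 6, 7]
11 → extends → [1, 2, 5, 6, 7, 11]
Length 6; one witness is 1, 2, 5, 6, 7, 11.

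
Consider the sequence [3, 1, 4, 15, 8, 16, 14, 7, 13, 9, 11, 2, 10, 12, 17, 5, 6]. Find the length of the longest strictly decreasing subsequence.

Let dp[i] be the longest strictly decreasing subsequence ending at i:
i:      1  2  3  4  5  6  7  8  9 10 11 12 13 14 15 16 17
a[i]:   3  1  4 15  8 16 14  7 13  9 11  2 10 12 17  5  6
dp:     1  2  1  1  2  1  2  3  3  4  4  5  5  4  1  6  6
Maximum is 6.

6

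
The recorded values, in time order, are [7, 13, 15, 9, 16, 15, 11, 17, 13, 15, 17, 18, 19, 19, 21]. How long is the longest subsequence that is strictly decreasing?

3

Let dp[i] be the longest strictly decreasing subsequence ending at i:
i:      1  2  3  4  5  6  7  8  9 10 11 12 13 14 15
a[i]:   7 13 15  9 16 15 11 17 13 15 17 18 19 19 21
dp:     1  1  1  2  1  2  3  1  3  2  1  1  1  1  1
Maximum is 3.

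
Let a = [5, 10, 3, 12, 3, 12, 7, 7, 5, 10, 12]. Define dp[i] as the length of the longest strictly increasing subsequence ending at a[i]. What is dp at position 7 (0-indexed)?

2

dp[i] = 1 + max{dp[j] : j<i, a[j]<a[i]} (or 1 if no such j):
i:      0  1  2  3  4  5  6  7  8  9 10
a[i]:   5 10  3 12  3 12  7  7  5 10 12
dp:     1  2  1  3  1  3  2  2  2  3  4
At index 7 the value is 2.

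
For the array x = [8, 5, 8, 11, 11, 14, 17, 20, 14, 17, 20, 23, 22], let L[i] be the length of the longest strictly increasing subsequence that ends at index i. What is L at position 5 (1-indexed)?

3

dp[i] = 1 + max{dp[j] : j<i, x[j]<x[i]} (or 1 if no such j):
i:      1  2  3  4  5  6  7  8  9 10 11 12 13
x[i]:   8  5  8 11 11 14 17 20 14 17 20 23 22
dp:     1  1  2  3  3  4  5  6  4  5  6  7  7
At index 5 the value is 3.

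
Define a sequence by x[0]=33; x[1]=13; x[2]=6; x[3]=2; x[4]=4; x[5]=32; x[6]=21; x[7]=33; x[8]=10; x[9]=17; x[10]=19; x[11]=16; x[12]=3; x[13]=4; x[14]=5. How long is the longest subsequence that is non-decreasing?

5

Track the smallest tail for each achievable length (allowing ties):
33 → extends → [33]
13 → replaces 33 → [13]
6 → replaces 13 → [6]
2 → replaces 6 → [2]
4 → extends → [2, 4]
32 → extends → [2, 4, 32]
21 → replaces 32 → [2, 4, 21]
33 → extends → [2, 4, 21, 33]
10 → replaces 21 → [2, 4, 10, 33]
17 → replaces 33 → [2, 4, 10, 17]
19 → extends → [2, 4, 10, 17, 19]
16 → replaces 17 → [2, 4, 10, 16, 19]
3 → replaces 4 → [2, 3, 10, 16, 19]
4 → replaces 10 → [2, 3, 4, 16, 19]
5 → replaces 16 → [2, 3, 4, 5, 19]
Five tails, so the longest non-decreasing subsequence has length 5 (e.g. 2, 4, 10, 17, 19).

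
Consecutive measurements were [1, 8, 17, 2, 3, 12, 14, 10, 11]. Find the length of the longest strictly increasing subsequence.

Let dp[i] be the length of the longest such subsequence ending at index i:
i:      1  2  3  4  5  6  7  8  9
a[i]:   1  8 17  2  3 12 14 10 11
dp:     1  2  3  2  3  4  5  4  5
Maximum dp value is 5.

5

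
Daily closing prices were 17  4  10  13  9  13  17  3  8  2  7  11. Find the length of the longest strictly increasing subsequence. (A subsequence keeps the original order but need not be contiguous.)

4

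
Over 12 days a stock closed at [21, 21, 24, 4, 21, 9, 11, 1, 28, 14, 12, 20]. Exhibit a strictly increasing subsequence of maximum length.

Patience tails give the LIS length; then backtrack through the dp parents:
21 → extends → [21]
21 → already a tail → [21]
24 → extends → [21, 24]
4 → replaces 21 → [4, 24]
21 → replaces 24 → [4, 21]
9 → replaces 21 → [4, 9]
11 → extends → [4, 9, 11]
1 → replaces 4 → [1, 9, 11]
28 → extends → [1, 9, 11, 28]
14 → replaces 28 → [1, 9, 11, 14]
12 → replaces 14 → [1, 9, 11, 12]
20 → extends → [1, 9, 11, 12, 20]
Length 5; one witness is 4, 9, 11, 14, 20.

4, 9, 11, 14, 20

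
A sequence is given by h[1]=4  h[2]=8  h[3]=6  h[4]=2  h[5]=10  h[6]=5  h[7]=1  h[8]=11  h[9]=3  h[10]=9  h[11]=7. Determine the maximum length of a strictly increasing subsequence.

Track the smallest tail for each achievable length (strict):
4 → extends → [4]
8 → extends → [4, 8]
6 → replaces 8 → [4, 6]
2 → replaces 4 → [2, 6]
10 → extends → [2, 6, 10]
5 → replaces 6 → [2, 5, 10]
1 → replaces 2 → [1, 5, 10]
11 → extends → [1, 5, 10, 11]
3 → replaces 5 → [1, 3, 10, 11]
9 → replaces 10 → [1, 3, 9, 11]
7 → replaces 9 → [1, 3, 7, 11]
Four tails, so the longest strictly increasing subsequence has length 4 (e.g. 4, 8, 10, 11).

4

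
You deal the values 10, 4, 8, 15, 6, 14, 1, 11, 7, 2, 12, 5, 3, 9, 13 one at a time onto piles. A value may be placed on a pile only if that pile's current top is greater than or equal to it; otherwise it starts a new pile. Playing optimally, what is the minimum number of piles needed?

5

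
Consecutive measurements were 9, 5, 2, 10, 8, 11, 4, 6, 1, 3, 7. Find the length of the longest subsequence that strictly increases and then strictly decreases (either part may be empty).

inc[i] = longest strictly increasing subsequence ending at i; dec[i] = longest strictly decreasing subsequence starting at i:
i:      1  2  3  4  5  6  7  8  9 10 11
a[i]:   9  5  2 10  8 11  4  6  1  3  7
inc:    1  1  1  2  2  3  2  3  1  2  4
dec:    4  3  2  4  3  3  2  2  1  1  1
Best peak at i=4 (value 10): inc=2, dec=4, length 2+4−1 = 5.

5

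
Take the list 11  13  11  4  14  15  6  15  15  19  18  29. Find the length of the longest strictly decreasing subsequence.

Negate each value so 'decreasing' becomes 'increasing', then run patience tails on the negated sequence:
-11 → extends → [-11]
-13 → replaces -11 → [-13]
-11 → extends → [-13, -11]
-4 → extends → [-13, -11, -4]
-14 → replaces -13 → [-14, -11, -4]
-15 → replaces -14 → [-15, -11, -4]
-6 → replaces -4 → [-15, -11, -6]
-15 → already a tail → [-15, -11, -6]
-15 → already a tail → [-15, -11, -6]
-19 → replaces -15 → [-19, -11, -6]
-18 → replaces -11 → [-19, -18, -6]
-29 → replaces -19 → [-29, -18, -6]
Three tails, so the longest strictly decreasing subsequence of the original has length 3.

3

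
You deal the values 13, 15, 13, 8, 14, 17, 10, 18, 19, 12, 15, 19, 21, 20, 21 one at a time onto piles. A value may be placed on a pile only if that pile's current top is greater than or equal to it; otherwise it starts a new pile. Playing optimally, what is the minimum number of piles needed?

7

Place each on the leftmost legal pile:
13 → new pile 1 (tops now [13])
15 → new pile 2 (tops now [13, 15])
13 → pile 1 (tops now [13, 15])
8 → pile 1 (tops now [8, 15])
14 → pile 2 (tops now [8, 14])
17 → new pile 3 (tops now [8, 14, 17])
10 → pile 2 (tops now [8, 10, 17])
18 → new pile 4 (tops now [8, 10, 17, 18])
19 → new pile 5 (tops now [8, 10, 17, 18, 19])
12 → pile 3 (tops now [8, 10, 12, 18, 19])
15 → pile 4 (tops now [8, 10, 12, 15, 19])
19 → pile 5 (tops now [8, 10, 12, 15, 19])
21 → new pile 6 (tops now [8, 10, 12, 15, 19, 21])
20 → pile 6 (tops now [8, 10, 12, 15, 19, 20])
21 → new pile 7 (tops now [8, 10, 12, 15, 19, 20, 21])
Seven piles.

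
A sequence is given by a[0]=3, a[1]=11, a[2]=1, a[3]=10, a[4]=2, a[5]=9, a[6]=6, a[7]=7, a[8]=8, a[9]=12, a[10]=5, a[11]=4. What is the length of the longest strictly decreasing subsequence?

Let dp[i] be the longest strictly decreasing subsequence ending at i:
i:      0  1  2  3  4  5  6  7  8  9 10 11
a[i]:   3 11  1 10  2  9  6  7  8 12  5  4
dp:     1  1  2  2  3  3  4  4  4  1  5  6
Maximum is 6.

6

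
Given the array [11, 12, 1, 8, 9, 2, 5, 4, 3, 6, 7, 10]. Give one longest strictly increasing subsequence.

Patience tails give the LIS length; then backtrack through the dp parents:
11 → extends → [11]
12 → extends → [11, 12]
1 → replaces 11 → [1, 12]
8 → replaces 12 → [1, 8]
9 → extends → [1, 8, 9]
2 → replaces 8 → [1, 2, 9]
5 → replaces 9 → [1, 2, 5]
4 → replaces 5 → [1, 2, 4]
3 → replaces 4 → [1, 2, 3]
6 → extends → [1, 2, 3, 6]
7 → extends → [1, 2, 3, 6, 7]
10 → extends → [1, 2, 3, 6, 7, 10]
Length 6; one witness is 1, 2, 5, 6, 7, 10.

1, 2, 5, 6, 7, 10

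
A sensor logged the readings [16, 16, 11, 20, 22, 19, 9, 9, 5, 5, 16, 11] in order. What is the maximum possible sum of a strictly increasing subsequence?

58

Let S[i] be the best sum of a strictly increasing subsequence ending at i:
i:      1  2  3  4  5  6  7  8  9 10 11 12
a[i]:  16 16 11 20 22 19  9  9  5  5 16 11
S:     16 16 11 36 58 35  9  9  5  5 27 20
Maximum is 58 (e.g. 16 + 20 + 22).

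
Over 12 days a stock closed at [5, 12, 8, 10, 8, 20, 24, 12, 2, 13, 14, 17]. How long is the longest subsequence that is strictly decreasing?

Negate each value so 'decreasing' becomes 'increasing', then run patience tails on the negated sequence:
-5 → extends → [-5]
-12 → replaces -5 → [-12]
-8 → extends → [-12, -8]
-10 → replaces -8 → [-12, -10]
-8 → extends → [-12, -10, -8]
-20 → replaces -12 → [-20, -10, -8]
-24 → replaces -20 → [-24, -10, -8]
-12 → replaces -10 → [-24, -12, -8]
-2 → extends → [-24, -12, -8, -2]
-13 → replaces -12 → [-24, -13, -8, -2]
-14 → replaces -13 → [-24, -14, -8, -2]
-17 → replaces -14 → [-24, -17, -8, -2]
Four tails, so the longest strictly decreasing subsequence of the original has length 4.

4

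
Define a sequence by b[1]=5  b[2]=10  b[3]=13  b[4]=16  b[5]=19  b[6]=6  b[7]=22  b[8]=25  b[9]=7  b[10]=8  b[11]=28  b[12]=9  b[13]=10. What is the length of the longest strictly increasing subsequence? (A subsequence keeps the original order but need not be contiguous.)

Track the smallest tail for each achievable length (strict):
5 → extends → [5]
10 → extends → [5, 10]
13 → extends → [5, 10, 13]
16 → extends → [5, 10, 13, 16]
19 → extends → [5, 10, 13, 16, 19]
6 → replaces 10 → [5, 6, 13, 16, 19]
22 → extends → [5, 6, 13, 16, 19, 22]
25 → extends → [5, 6, 13, 16, 19, 22, 25]
7 → replaces 13 → [5, 6, 7, 16, 19, 22, 25]
8 → replaces 16 → [5, 6, 7, 8, 19, 22, 25]
28 → extends → [5, 6, 7, 8, 19, 22, 25, 28]
9 → replaces 19 → [5, 6, 7, 8, 9, 22, 25, 28]
10 → replaces 22 → [5, 6, 7, 8, 9, 10, 25, 28]
Eight tails, so the longest strictly increasing subsequence has length 8 (e.g. 5, 10, 13, 16, 19, 22, 25, 28).

8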